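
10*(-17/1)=-170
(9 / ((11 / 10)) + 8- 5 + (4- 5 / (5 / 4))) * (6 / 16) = 369 / 88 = 4.19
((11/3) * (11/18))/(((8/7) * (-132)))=-77/5184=-0.01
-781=-781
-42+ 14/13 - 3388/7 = -6824/13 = -524.92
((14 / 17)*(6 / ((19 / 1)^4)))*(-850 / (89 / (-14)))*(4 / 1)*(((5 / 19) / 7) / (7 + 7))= 12000 / 220372811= 0.00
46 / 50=23 / 25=0.92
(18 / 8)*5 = 45 / 4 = 11.25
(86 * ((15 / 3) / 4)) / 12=215 / 24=8.96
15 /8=1.88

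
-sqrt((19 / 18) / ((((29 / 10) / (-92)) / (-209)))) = -38 * sqrt(36685) / 87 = -83.66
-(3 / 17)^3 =-27 / 4913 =-0.01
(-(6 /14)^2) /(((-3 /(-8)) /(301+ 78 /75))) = -147.94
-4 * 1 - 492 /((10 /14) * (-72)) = 167 /30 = 5.57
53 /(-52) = -1.02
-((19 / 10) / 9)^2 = -361 / 8100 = -0.04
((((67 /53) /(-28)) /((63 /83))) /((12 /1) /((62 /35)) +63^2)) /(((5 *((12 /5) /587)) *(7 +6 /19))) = -1922676823 /19220022907344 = -0.00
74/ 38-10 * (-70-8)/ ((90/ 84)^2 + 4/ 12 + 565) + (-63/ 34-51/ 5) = -9391016131/ 1075883930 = -8.73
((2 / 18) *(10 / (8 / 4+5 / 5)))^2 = 100 / 729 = 0.14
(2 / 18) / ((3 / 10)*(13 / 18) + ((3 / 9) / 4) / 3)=5 / 11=0.45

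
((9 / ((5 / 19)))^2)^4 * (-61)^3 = -165942790209990928414341 / 390625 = -424813542937576776.74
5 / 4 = 1.25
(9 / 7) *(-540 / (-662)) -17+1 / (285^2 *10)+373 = 671959806817 / 1881983250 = 357.05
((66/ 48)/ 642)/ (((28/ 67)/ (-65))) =-47905/ 143808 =-0.33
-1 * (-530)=530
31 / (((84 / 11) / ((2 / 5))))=341 / 210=1.62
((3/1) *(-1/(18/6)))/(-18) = 1/18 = 0.06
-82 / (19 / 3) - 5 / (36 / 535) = -59681 / 684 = -87.25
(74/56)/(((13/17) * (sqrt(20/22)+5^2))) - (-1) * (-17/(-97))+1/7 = 0.38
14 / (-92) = -7 / 46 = -0.15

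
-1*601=-601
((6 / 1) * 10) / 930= 2 / 31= 0.06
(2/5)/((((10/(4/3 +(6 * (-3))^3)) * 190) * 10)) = -4373/35625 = -0.12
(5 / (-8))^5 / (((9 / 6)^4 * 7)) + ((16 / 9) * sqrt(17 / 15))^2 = 62343397 / 17418240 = 3.58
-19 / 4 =-4.75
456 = 456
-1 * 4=-4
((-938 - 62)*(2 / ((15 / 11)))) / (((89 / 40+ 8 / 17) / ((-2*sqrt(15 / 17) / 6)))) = 176000*sqrt(255) / 16497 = 170.36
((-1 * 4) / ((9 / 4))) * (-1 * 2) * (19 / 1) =608 / 9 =67.56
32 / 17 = 1.88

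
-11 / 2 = -5.50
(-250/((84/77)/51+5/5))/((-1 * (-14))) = -23375/1337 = -17.48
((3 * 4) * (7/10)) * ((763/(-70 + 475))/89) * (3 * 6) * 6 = 42728/2225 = 19.20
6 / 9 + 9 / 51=43 / 51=0.84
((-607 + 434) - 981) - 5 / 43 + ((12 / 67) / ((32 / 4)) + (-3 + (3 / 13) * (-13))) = -6684461 / 5762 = -1160.09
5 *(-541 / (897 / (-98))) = 265090 / 897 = 295.53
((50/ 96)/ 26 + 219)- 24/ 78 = 272953/ 1248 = 218.71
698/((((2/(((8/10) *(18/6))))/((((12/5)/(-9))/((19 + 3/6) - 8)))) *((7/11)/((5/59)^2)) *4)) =-30712/560441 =-0.05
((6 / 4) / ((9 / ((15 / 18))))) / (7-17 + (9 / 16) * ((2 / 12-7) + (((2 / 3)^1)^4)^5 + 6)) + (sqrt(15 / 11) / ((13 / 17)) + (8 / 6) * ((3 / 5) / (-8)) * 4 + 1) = 380741955789 / 648918833315 + 17 * sqrt(165) / 143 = 2.11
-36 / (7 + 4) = -36 / 11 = -3.27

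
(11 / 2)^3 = 166.38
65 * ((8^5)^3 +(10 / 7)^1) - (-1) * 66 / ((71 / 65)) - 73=2286984185774160.28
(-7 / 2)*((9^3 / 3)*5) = -8505 / 2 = -4252.50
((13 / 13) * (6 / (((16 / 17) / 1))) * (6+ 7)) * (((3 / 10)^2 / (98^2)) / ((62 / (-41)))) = -244647 / 476358400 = -0.00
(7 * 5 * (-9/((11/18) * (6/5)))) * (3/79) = -14175/869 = -16.31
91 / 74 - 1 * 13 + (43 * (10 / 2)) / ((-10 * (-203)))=-87611 / 7511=-11.66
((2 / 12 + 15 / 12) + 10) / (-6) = -137 / 72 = -1.90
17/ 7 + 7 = 66/ 7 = 9.43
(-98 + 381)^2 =80089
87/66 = 29/22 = 1.32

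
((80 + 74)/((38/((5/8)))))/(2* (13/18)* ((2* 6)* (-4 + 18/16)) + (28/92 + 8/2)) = -26565/477508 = -0.06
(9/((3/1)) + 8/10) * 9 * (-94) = -16074/5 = -3214.80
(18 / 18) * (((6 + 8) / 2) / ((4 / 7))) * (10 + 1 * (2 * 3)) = 196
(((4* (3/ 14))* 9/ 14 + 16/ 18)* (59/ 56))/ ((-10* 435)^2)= 7493/ 93462012000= 0.00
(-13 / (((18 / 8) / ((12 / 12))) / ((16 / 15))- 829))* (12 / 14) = 4992 / 370447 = 0.01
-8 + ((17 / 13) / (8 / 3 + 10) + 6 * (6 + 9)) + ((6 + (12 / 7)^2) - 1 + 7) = 2348999 / 24206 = 97.04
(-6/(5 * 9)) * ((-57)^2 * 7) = -15162/5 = -3032.40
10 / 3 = 3.33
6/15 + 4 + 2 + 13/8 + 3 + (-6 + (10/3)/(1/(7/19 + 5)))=17419/760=22.92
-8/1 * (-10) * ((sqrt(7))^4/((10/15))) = 5880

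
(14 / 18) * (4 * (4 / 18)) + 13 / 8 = 1501 / 648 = 2.32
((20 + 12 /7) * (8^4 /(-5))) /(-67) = 622592 /2345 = 265.50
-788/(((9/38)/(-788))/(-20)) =-471917440/9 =-52435271.11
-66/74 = -33/37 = -0.89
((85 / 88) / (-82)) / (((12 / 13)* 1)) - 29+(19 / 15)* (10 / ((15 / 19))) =-16844287 / 1298880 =-12.97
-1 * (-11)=11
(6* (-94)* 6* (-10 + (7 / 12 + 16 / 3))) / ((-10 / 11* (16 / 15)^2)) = -3419955 / 256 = -13359.20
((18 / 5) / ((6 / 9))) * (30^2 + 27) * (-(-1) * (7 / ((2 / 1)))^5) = 420662403 / 160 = 2629140.02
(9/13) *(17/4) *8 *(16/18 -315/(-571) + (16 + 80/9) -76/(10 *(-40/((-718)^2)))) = 427973381464/185575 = 2306201.71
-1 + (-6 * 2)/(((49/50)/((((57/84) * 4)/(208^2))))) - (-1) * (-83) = -84.00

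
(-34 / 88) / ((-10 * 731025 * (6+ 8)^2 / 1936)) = 187 / 358202250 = 0.00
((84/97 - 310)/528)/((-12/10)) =6815/13968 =0.49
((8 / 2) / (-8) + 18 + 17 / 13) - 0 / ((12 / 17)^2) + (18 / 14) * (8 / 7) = 25833 / 1274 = 20.28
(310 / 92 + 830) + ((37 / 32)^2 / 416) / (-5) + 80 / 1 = 44744262913 / 48988160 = 913.37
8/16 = 1/2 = 0.50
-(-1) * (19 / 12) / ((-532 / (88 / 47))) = -11 / 1974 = -0.01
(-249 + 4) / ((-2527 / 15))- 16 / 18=1837 / 3249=0.57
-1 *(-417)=417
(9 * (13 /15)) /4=39 /20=1.95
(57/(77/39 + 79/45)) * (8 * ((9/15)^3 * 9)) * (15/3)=6482268/5455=1188.32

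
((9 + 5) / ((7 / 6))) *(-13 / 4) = -39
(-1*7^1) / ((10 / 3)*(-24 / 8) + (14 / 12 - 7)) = 42 / 95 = 0.44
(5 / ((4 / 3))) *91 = 1365 / 4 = 341.25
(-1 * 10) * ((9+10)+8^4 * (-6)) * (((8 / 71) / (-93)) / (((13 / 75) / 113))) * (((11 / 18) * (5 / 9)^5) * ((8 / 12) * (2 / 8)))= -3668792187500 / 3509104923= -1045.51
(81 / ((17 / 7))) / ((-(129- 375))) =189 / 1394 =0.14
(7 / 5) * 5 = 7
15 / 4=3.75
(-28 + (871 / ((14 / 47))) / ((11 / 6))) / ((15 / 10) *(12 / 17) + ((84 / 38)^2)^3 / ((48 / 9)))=96497453124935 / 1412419819734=68.32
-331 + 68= -263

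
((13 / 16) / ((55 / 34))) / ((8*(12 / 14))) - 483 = -10199413 / 21120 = -482.93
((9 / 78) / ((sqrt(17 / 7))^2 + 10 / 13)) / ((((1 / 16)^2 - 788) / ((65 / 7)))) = -8320 / 19567519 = -0.00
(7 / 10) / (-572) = -7 / 5720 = -0.00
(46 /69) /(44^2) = 0.00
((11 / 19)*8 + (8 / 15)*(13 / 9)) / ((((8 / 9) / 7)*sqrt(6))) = 6062*sqrt(6) / 855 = 17.37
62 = 62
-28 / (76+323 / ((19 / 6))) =-14 / 89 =-0.16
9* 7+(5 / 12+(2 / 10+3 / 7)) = 26899 / 420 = 64.05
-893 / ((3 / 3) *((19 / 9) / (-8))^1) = 3384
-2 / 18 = -1 / 9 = -0.11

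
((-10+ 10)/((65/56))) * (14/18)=0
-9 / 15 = -3 / 5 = -0.60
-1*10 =-10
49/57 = 0.86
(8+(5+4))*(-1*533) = -9061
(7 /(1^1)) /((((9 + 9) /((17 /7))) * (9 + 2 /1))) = 0.09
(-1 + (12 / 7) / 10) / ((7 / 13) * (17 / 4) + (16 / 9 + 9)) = -13572 / 214025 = -0.06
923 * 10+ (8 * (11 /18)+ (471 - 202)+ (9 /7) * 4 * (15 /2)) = 601175 /63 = 9542.46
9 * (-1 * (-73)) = 657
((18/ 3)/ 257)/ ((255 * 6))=0.00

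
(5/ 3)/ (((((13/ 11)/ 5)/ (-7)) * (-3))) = 1925/ 117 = 16.45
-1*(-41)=41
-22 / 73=-0.30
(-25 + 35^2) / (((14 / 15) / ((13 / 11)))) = 1519.48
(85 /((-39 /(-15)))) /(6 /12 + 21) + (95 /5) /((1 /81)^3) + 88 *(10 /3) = 16933799053 /1677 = 10097673.85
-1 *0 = 0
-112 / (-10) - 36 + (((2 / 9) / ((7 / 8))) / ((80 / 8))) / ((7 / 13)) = -24.75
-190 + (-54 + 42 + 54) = -148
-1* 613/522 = -613/522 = -1.17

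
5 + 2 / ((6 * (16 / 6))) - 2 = 25 / 8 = 3.12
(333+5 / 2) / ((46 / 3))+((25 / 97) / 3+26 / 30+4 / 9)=23.28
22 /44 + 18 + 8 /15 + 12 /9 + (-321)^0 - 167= -4369 /30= -145.63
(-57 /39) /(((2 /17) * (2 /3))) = -969 /52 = -18.63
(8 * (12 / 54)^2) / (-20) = -8 / 405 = -0.02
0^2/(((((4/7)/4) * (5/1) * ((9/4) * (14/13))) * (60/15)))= 0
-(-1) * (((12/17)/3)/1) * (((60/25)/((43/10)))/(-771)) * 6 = -192/187867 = -0.00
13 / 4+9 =49 / 4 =12.25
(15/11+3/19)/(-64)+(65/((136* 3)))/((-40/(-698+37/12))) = 22462447/8186112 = 2.74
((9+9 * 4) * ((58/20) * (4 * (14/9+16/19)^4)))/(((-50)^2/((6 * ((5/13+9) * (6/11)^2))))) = 639842714752/5534863191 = 115.60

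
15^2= 225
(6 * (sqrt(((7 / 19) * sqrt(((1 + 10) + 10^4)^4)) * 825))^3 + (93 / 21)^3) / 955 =29791 / 327565 + 34764470825619150 * sqrt(4389) / 68951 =33402413218134.64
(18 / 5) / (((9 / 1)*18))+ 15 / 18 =77 / 90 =0.86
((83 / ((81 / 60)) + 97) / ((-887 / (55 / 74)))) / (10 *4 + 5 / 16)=-376552 / 114308577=-0.00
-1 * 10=-10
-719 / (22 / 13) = -9347 / 22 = -424.86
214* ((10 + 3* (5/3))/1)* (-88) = -282480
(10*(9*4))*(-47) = -16920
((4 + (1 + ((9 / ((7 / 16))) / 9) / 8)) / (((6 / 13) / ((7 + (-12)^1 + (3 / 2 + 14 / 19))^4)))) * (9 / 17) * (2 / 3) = 8352264375 / 35447312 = 235.62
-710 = -710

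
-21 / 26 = -0.81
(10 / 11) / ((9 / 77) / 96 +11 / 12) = 1344 / 1357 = 0.99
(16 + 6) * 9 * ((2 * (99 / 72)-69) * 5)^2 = 173806875 / 8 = 21725859.38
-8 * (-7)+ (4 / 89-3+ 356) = 36405 / 89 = 409.04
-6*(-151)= 906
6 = 6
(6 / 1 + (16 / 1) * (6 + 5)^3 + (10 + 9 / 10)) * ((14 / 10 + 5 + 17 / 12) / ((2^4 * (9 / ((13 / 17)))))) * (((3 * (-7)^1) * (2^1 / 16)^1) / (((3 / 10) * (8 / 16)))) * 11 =-653970317 / 3840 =-170304.77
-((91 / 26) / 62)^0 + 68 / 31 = 37 / 31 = 1.19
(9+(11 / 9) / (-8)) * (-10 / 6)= -3185 / 216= -14.75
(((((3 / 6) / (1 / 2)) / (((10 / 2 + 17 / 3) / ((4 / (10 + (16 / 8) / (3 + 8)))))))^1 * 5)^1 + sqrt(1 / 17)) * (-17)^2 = 47685 / 896 + 17 * sqrt(17) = 123.31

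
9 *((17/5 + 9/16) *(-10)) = -2853/8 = -356.62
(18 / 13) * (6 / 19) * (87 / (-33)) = -3132 / 2717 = -1.15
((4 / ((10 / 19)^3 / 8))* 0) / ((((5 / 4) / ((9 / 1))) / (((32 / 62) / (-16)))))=0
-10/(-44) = 5/22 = 0.23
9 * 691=6219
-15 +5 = -10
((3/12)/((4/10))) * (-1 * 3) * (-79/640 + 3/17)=-1731/17408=-0.10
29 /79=0.37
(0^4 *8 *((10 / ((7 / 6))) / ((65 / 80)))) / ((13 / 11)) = 0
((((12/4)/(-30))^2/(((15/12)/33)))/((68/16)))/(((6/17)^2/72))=4488/125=35.90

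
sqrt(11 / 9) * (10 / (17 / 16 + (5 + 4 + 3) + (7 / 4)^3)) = 640 * sqrt(11) / 3537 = 0.60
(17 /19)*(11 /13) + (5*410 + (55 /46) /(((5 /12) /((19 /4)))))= 23455571 /11362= 2064.39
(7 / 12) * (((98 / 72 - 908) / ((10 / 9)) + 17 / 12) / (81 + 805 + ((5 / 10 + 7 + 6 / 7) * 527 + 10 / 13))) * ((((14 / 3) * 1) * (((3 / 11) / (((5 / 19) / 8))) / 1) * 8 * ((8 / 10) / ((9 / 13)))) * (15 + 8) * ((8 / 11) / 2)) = -316938989121664 / 1179745144875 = -268.65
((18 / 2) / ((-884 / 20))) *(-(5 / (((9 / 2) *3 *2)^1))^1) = 25 / 663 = 0.04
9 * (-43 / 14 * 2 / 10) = -387 / 70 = -5.53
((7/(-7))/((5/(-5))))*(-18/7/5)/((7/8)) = -144/245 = -0.59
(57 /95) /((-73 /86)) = -258 /365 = -0.71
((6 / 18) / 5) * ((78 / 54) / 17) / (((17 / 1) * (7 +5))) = 13 / 468180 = 0.00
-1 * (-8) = 8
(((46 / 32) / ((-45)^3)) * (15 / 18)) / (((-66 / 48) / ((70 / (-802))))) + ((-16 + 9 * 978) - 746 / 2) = 1623180158659 / 192937140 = 8413.00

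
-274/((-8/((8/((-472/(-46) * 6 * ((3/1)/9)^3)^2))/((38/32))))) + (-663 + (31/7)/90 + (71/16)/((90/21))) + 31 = -391032992633/666681120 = -586.54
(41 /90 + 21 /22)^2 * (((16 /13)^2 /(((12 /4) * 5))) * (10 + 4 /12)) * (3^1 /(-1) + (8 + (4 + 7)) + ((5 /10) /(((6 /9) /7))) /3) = 68629504256 /1863415125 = 36.83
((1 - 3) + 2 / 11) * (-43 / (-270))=-86 / 297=-0.29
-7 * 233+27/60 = -32611/20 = -1630.55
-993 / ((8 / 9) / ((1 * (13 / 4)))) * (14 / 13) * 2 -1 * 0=-62559 / 8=-7819.88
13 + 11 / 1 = 24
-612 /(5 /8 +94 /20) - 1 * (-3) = -7947 /71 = -111.93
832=832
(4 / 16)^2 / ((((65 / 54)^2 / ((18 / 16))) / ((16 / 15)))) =2187 / 42250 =0.05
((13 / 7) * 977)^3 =2048866908101 / 343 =5973372909.92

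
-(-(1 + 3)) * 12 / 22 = 24 / 11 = 2.18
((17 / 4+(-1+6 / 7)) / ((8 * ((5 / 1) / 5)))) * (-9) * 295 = -305325 / 224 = -1363.06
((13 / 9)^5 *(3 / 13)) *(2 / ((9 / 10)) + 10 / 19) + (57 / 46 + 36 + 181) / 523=356735848787 / 80974247994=4.41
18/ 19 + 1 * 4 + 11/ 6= 773/ 114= 6.78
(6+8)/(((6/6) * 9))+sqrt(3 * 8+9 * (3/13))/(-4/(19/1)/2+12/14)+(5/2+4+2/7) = 15.13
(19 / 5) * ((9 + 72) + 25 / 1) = 2014 / 5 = 402.80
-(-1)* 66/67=66/67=0.99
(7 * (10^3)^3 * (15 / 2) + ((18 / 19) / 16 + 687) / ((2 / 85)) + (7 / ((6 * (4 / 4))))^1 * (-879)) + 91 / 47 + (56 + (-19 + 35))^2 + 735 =750120487155827 / 14288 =52500034095.45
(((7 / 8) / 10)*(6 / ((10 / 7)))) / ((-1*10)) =-147 / 4000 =-0.04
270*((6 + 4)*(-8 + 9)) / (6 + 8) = 1350 / 7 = 192.86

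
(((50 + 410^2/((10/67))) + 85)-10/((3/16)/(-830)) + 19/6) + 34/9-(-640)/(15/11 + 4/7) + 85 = 3140875045/2682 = 1171094.35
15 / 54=5 / 18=0.28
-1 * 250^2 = -62500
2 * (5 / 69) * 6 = 20 / 23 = 0.87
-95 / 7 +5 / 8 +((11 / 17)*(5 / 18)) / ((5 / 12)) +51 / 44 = -11.36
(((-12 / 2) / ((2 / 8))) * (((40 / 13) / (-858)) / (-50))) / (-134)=8 / 622765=0.00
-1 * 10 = -10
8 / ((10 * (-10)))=-2 / 25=-0.08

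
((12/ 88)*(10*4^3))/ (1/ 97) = 93120/ 11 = 8465.45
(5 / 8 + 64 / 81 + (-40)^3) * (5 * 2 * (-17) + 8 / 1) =41471083 / 4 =10367770.75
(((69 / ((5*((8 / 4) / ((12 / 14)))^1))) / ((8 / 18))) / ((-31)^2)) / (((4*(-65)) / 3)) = -5589 / 34980400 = -0.00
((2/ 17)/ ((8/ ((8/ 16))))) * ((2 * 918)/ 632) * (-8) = -27/ 158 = -0.17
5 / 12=0.42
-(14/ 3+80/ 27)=-206/ 27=-7.63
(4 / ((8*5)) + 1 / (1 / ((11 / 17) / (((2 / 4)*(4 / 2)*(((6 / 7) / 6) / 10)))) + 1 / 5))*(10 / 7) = 6.58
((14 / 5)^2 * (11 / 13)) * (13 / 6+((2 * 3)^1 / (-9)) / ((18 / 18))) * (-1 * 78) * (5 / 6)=-3234 / 5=-646.80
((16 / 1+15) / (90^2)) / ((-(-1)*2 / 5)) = 31 / 3240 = 0.01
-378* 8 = -3024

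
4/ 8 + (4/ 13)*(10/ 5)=29/ 26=1.12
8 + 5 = 13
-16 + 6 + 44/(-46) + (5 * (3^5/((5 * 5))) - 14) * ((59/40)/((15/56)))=1548827/8625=179.57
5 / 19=0.26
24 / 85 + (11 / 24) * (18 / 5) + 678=231177 / 340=679.93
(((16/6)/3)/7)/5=8/315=0.03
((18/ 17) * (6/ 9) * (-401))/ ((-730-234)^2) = -1203/ 3949508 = -0.00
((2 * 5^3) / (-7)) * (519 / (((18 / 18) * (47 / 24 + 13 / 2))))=-3114000 / 1421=-2191.41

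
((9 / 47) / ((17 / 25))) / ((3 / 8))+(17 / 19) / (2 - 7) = 43417 / 75905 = 0.57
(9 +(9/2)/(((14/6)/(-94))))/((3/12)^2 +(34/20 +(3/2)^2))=-32160/749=-42.94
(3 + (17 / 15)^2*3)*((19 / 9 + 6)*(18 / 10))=37522 / 375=100.06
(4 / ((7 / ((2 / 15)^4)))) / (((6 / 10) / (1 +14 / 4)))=32 / 23625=0.00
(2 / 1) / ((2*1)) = 1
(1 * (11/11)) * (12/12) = 1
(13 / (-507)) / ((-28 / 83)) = 83 / 1092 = 0.08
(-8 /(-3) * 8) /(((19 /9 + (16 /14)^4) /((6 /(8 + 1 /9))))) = 24893568 /6021259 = 4.13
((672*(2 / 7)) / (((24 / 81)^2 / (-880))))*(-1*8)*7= 107775360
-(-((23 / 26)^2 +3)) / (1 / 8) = 5114 / 169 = 30.26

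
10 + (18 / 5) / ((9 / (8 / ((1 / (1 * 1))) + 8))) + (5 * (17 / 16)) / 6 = 8297 / 480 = 17.29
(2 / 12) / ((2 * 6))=1 / 72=0.01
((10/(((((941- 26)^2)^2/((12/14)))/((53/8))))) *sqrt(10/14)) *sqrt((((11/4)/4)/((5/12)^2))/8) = 53 *sqrt(770)/30530079405000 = 0.00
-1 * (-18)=18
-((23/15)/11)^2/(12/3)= -529/108900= -0.00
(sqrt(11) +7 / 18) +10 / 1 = sqrt(11) +187 / 18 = 13.71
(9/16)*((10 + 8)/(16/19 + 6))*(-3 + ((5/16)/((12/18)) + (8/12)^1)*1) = -91827/33280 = -2.76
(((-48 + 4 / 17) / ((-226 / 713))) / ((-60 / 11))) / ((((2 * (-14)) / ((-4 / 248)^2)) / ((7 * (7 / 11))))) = 32683 / 28584480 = 0.00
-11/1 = -11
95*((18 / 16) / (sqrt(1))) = 855 / 8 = 106.88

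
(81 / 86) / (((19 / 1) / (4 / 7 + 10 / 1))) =0.52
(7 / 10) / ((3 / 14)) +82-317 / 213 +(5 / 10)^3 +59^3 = 1750543937 / 8520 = 205462.90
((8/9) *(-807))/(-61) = 2152/183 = 11.76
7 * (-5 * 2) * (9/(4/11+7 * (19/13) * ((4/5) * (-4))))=25025/1286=19.46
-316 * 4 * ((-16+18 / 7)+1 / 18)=1064920 / 63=16903.49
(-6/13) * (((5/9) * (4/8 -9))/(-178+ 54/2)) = -85/5889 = -0.01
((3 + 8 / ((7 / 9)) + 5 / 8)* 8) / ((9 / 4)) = 3116 / 63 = 49.46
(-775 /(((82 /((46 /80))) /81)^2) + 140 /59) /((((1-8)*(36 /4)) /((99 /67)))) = 69165684071 /11907827456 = 5.81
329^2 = 108241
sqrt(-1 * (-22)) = sqrt(22) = 4.69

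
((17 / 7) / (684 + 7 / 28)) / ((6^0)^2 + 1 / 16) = 64 / 19159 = 0.00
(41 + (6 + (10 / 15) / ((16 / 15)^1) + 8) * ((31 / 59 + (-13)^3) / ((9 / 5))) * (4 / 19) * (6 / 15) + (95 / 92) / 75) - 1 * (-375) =-1681315501 / 1546980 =-1086.84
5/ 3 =1.67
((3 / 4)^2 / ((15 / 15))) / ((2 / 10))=45 / 16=2.81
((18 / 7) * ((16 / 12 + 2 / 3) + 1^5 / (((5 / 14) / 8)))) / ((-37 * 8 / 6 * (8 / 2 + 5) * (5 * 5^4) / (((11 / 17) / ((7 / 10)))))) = -4026 / 96315625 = -0.00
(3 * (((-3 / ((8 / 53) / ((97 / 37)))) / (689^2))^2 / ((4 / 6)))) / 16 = 762129 / 224935782975488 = 0.00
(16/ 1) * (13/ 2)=104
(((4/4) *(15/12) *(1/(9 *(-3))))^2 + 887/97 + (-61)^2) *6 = 4220317561/188568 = 22380.88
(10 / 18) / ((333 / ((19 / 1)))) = 95 / 2997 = 0.03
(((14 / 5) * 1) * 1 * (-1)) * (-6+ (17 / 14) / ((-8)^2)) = 5359 / 320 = 16.75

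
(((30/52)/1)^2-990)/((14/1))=-669015/9464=-70.69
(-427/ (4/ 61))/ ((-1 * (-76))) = -85.68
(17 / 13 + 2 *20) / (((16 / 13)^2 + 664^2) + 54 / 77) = 537537 / 5737408486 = 0.00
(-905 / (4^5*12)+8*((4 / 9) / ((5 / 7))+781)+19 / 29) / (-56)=-33427025461 / 299335680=-111.67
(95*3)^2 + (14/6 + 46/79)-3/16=81227.73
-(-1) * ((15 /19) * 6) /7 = 90 /133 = 0.68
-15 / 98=-0.15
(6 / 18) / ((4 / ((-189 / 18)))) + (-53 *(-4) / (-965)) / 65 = -440771 / 501800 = -0.88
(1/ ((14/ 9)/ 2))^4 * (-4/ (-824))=6561/ 494606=0.01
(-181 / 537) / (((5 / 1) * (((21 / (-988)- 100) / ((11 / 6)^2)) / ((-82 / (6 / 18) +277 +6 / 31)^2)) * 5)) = 5058407894683 / 11474385479325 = 0.44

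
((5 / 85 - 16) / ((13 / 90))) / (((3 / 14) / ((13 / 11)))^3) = -1256724560 / 67881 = -18513.64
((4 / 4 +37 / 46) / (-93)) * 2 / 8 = -83 / 17112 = -0.00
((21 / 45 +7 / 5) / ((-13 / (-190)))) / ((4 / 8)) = 2128 / 39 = 54.56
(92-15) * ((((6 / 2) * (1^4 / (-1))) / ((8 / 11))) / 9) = -847 / 24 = -35.29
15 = 15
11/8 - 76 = -597/8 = -74.62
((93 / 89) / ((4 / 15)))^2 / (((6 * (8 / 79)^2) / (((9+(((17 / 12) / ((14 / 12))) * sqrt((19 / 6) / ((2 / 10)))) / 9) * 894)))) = 1139394249975 * sqrt(570) / 227110912+16286635455525 / 8111104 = 2127720.12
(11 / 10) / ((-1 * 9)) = -11 / 90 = -0.12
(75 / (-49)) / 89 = -75 / 4361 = -0.02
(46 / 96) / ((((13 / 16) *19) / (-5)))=-0.16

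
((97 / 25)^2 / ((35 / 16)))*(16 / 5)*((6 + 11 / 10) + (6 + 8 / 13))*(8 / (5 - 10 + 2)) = -805.46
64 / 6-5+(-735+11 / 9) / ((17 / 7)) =-45361 / 153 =-296.48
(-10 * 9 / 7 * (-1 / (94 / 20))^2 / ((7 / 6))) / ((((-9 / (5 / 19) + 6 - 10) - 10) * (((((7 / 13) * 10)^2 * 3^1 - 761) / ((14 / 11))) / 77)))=-91260000 / 60641620421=-0.00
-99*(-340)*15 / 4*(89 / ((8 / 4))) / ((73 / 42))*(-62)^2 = 906855434100 / 73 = 12422677179.45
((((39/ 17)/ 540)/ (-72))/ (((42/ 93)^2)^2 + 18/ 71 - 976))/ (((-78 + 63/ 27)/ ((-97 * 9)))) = 82683758651/ 118505803106600640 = 0.00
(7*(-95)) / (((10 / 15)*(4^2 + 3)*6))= -35 / 4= -8.75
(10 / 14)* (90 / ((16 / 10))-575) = -370.54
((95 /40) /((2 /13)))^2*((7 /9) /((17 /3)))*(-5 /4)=-2135315 /52224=-40.89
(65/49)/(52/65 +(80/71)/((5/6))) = 23075/37436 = 0.62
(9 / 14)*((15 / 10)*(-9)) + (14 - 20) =-411 / 28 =-14.68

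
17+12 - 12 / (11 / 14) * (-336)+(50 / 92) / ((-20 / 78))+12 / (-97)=506368499 / 98164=5158.39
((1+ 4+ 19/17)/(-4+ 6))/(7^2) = 52/833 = 0.06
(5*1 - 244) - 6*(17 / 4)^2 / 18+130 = -5521 / 48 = -115.02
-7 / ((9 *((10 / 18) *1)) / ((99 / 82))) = -693 / 410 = -1.69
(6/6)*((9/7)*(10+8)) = 162/7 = 23.14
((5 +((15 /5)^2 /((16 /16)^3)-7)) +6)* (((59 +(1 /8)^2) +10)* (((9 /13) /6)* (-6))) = -39753 /64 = -621.14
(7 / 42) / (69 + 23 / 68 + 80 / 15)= 34 / 15233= 0.00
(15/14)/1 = 15/14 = 1.07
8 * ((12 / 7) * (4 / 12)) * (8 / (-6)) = -128 / 21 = -6.10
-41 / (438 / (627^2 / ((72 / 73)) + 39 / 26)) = -130737725 / 3504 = -37310.99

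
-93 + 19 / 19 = -92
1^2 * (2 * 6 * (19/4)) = 57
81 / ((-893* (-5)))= 81 / 4465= 0.02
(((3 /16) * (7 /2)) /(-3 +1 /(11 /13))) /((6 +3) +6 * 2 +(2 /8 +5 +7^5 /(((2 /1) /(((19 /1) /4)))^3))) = -132 /82351895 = -0.00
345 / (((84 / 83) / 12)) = 28635 / 7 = 4090.71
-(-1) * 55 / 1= 55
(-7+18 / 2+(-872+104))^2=586756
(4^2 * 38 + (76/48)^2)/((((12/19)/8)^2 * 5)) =31736593/1620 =19590.49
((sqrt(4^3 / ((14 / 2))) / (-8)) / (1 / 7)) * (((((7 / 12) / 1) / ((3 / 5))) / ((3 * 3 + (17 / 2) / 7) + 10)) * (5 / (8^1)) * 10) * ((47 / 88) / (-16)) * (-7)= -2015125 * sqrt(7) / 28689408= -0.19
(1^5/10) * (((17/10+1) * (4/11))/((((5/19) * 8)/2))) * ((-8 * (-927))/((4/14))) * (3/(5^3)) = 9986571/171875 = 58.10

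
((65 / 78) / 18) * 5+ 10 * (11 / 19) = 12355 / 2052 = 6.02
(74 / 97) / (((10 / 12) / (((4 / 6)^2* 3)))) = 592 / 485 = 1.22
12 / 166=6 / 83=0.07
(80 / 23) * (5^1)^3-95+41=8758 / 23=380.78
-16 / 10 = -8 / 5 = -1.60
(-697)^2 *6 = 2914854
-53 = -53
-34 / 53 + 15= 761 / 53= 14.36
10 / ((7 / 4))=40 / 7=5.71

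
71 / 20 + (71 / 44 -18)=-706 / 55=-12.84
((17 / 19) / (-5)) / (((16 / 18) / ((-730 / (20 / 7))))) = 78183 / 1520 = 51.44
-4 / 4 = -1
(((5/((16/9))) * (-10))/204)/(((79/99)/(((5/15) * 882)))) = -1091475/21488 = -50.79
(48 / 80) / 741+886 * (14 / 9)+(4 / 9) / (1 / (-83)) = 4969643 / 3705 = 1341.33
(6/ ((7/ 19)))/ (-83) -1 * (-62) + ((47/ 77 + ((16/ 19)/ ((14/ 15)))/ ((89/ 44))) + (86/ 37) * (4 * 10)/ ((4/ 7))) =90194881363/ 399865697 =225.56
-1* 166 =-166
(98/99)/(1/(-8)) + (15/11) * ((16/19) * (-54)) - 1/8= -1054169/15048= -70.05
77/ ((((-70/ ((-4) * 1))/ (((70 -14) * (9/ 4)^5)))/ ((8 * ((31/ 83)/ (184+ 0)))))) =140949963/ 610880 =230.73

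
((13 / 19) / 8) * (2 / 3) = 13 / 228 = 0.06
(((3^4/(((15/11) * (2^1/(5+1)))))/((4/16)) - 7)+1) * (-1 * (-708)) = 500414.40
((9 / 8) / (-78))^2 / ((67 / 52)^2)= 9 / 71824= 0.00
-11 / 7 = -1.57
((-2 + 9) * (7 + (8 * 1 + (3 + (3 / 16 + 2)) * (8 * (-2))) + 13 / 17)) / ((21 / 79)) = -30099 / 17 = -1770.53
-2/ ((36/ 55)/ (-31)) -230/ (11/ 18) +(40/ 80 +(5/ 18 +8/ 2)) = -6091/ 22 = -276.86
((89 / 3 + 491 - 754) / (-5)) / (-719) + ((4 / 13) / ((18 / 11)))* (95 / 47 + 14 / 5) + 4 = 95714314 / 19768905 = 4.84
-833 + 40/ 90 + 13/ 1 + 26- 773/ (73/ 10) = -590936/ 657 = -899.45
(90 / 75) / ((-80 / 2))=-3 / 100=-0.03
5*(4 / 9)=20 / 9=2.22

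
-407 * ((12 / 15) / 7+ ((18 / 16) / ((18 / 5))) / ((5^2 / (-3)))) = -17501 / 560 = -31.25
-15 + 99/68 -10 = -1601/68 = -23.54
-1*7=-7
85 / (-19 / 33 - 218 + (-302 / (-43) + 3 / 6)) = -241230 / 598967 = -0.40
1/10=0.10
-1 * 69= -69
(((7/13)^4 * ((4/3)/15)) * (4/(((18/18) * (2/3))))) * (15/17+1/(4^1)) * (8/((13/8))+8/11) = 27160112/94679715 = 0.29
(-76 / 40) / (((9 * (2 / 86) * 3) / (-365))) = 59641 / 54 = 1104.46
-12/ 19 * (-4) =48/ 19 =2.53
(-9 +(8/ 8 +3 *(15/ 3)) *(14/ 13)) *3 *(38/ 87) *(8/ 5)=32528/ 1885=17.26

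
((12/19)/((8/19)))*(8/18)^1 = 2/3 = 0.67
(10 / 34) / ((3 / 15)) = 25 / 17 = 1.47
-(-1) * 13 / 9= 13 / 9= 1.44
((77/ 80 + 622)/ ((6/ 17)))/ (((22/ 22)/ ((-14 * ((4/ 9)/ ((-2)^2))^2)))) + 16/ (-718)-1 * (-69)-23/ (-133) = -218982753601/ 928201680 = -235.92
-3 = -3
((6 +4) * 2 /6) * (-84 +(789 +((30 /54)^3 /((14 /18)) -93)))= 3471290 /1701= 2040.73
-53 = -53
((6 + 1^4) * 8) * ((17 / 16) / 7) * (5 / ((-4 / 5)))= -425 / 8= -53.12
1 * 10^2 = 100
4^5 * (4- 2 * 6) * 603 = -4939776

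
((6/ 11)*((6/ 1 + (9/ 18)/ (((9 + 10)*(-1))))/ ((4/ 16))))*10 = 27240/ 209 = 130.33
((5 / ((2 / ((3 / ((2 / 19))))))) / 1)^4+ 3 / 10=32987503509 / 1280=25771487.12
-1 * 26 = -26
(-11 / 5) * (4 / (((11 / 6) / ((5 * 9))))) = -216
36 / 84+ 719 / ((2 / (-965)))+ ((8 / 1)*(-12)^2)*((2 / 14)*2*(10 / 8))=-346505.64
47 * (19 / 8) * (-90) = -40185 / 4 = -10046.25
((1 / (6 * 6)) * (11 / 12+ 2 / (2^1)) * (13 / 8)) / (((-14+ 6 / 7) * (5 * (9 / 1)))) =-91 / 622080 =-0.00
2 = 2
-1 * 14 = -14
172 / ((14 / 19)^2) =15523 / 49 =316.80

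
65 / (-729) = -0.09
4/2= 2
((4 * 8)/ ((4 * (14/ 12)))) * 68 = 3264/ 7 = 466.29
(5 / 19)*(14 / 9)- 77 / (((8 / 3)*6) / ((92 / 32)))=-13.43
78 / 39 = 2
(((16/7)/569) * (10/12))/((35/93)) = 248/27881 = 0.01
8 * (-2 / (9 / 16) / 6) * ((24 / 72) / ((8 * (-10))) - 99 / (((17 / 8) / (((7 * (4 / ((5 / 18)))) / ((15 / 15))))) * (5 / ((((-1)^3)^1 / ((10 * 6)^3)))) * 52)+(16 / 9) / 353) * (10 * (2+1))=-535378768 / 3949408125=-0.14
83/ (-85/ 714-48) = -3486/ 2021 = -1.72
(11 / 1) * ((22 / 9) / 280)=121 / 1260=0.10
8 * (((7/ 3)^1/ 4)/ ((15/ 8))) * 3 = 112/ 15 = 7.47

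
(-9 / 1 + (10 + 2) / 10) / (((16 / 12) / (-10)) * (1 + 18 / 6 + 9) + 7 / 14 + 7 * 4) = -0.29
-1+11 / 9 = 2 / 9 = 0.22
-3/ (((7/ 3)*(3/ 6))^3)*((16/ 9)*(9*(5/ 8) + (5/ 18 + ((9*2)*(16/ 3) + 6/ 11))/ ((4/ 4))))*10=-12982240/ 3773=-3440.83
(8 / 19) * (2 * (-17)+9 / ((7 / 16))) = -752 / 133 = -5.65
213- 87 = 126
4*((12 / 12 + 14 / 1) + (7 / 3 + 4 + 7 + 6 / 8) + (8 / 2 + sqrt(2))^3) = 200*sqrt(2) + 1405 / 3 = 751.18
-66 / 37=-1.78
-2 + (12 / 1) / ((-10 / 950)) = -1142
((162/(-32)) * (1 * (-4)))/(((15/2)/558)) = 7533/5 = 1506.60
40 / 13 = 3.08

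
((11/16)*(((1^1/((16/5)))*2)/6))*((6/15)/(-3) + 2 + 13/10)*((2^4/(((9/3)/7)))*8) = 7315/108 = 67.73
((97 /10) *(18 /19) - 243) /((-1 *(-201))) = -7404 /6365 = -1.16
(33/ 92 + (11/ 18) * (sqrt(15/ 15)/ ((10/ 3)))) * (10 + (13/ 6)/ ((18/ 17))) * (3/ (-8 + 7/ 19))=-4622453/ 1800900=-2.57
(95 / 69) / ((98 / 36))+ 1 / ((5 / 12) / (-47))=-632778 / 5635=-112.29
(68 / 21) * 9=204 / 7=29.14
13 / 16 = 0.81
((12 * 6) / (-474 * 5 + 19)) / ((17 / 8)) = -576 / 39967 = -0.01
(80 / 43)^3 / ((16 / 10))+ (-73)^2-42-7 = 420116960 / 79507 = 5284.02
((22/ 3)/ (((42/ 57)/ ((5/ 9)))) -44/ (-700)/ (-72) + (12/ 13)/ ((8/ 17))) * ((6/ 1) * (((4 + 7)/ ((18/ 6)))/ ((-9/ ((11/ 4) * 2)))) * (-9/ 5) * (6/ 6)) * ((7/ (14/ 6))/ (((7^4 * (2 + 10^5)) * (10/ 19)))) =8461402829/ 1966458328380000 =0.00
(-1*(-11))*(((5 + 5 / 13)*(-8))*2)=-12320 / 13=-947.69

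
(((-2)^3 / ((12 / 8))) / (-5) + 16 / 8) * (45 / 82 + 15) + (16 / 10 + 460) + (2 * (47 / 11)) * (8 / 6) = 3522379 / 6765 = 520.68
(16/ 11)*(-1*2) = -32/ 11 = -2.91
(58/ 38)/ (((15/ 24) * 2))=116/ 95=1.22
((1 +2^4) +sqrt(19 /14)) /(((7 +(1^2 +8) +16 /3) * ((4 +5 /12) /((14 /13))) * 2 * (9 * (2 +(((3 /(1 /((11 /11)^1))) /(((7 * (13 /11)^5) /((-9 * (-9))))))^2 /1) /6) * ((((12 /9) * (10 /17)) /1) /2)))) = 26500643933127 * sqrt(266) /9116790214293123520 +3153576628042113 /4558395107146561760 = 0.00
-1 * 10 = -10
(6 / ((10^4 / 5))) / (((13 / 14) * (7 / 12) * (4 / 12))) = 27 / 1625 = 0.02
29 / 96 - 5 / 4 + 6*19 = 10853 / 96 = 113.05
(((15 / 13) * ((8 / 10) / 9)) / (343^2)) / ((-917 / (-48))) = 64 / 1402493729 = 0.00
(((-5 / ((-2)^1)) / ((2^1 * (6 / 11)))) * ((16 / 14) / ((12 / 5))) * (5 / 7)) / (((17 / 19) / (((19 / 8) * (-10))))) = -2481875 / 119952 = -20.69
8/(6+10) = 1/2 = 0.50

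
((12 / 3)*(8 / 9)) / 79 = 32 / 711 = 0.05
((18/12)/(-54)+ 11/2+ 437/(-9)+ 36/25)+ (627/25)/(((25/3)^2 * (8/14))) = -3844811/93750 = -41.01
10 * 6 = 60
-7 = -7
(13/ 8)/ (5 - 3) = 13/ 16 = 0.81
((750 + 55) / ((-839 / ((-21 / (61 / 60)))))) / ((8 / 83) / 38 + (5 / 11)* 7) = 5865020700 / 942358927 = 6.22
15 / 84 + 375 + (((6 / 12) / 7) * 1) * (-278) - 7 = 9753 / 28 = 348.32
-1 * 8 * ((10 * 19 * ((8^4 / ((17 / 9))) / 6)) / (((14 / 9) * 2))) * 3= -63037440 / 119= -529726.39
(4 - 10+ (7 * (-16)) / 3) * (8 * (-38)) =39520 / 3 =13173.33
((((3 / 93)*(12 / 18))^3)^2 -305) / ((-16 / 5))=95.31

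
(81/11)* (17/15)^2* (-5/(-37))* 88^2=1831104/185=9897.86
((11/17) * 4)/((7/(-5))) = -220/119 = -1.85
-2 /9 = -0.22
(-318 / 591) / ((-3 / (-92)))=-9752 / 591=-16.50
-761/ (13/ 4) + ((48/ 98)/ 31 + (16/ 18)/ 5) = -207900604/ 888615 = -233.96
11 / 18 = 0.61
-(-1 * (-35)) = -35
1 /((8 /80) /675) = 6750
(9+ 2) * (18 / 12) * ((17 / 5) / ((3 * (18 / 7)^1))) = 1309 / 180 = 7.27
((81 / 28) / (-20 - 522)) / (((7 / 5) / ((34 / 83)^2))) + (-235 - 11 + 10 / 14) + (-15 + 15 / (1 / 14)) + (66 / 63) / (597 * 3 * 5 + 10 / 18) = -185385490363261 / 3686604949300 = -50.29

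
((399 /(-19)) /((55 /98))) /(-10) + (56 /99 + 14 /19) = 237209 /47025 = 5.04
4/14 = 0.29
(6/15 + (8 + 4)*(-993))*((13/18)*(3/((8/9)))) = -1161771/40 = -29044.28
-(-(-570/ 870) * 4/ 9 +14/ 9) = -482/ 261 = -1.85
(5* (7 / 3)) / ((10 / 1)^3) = 7 / 600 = 0.01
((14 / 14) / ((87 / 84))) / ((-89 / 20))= -560 / 2581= -0.22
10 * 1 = 10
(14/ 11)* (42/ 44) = 147/ 121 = 1.21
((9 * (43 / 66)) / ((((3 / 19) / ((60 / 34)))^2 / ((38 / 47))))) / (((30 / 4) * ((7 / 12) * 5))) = 28313952 / 1045891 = 27.07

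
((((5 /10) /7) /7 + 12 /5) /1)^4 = 1945358247121 /57648010000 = 33.75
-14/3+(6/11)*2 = -118/33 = -3.58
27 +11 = 38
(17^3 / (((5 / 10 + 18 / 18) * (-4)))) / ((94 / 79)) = -388127 / 564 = -688.17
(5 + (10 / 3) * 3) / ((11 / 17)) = 255 / 11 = 23.18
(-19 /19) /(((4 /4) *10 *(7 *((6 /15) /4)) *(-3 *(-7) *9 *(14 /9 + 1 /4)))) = -4 /9555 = -0.00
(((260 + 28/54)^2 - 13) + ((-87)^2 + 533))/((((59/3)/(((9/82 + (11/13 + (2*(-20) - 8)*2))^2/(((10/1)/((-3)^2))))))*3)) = 9634270118709527/920448360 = 10466931.70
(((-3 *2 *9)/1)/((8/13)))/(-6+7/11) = 3861/236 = 16.36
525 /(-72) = -175 /24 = -7.29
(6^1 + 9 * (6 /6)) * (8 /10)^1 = 12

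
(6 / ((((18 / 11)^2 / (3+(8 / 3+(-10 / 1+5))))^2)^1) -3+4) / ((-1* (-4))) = 54007 / 157464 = 0.34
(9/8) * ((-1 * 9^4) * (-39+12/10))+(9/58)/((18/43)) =323647999/1160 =279006.90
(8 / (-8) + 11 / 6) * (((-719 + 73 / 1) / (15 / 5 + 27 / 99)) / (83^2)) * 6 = -17765 / 124002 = -0.14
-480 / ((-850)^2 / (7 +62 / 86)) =-7968 / 1553375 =-0.01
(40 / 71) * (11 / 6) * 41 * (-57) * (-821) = 140702980 / 71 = 1981732.11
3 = 3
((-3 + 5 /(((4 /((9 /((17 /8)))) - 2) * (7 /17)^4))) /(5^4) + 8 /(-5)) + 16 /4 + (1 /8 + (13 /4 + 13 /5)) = 1849065649 /228095000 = 8.11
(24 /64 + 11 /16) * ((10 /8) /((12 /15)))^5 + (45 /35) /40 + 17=15811864763 /587202560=26.93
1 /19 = 0.05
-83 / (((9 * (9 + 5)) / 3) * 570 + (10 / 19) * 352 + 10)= -0.00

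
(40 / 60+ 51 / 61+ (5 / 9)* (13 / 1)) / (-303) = -4790 / 166347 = -0.03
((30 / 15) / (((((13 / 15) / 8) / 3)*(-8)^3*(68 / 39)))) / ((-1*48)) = 45 / 34816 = 0.00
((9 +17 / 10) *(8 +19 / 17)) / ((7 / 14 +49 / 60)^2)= 5970600 / 106097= 56.27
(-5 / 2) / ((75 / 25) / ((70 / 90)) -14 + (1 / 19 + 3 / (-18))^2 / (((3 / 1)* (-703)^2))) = 337193858610 / 1368043653749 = 0.25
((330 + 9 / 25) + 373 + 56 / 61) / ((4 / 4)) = 1074024 / 1525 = 704.28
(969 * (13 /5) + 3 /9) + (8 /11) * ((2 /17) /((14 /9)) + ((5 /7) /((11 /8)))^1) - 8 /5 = 543972508 /215985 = 2518.57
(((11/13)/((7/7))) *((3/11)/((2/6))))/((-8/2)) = -9/52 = -0.17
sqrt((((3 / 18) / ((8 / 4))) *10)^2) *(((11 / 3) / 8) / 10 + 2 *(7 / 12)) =97 / 96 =1.01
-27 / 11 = -2.45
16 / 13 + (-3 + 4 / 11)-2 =-487 / 143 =-3.41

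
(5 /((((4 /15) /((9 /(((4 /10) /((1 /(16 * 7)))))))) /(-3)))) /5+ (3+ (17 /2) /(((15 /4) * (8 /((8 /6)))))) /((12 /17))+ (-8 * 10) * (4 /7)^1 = -5224159 /120960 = -43.19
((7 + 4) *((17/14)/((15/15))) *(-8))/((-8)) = 187/14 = 13.36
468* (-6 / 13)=-216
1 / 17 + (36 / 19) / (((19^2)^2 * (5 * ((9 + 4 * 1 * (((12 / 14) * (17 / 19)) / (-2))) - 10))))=219586601 / 3733045045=0.06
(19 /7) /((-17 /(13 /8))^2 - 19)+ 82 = 8776801 /106995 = 82.03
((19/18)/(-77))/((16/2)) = -19/11088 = -0.00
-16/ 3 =-5.33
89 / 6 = 14.83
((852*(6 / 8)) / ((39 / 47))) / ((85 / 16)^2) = 2562816 / 93925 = 27.29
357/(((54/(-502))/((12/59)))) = -119476/177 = -675.01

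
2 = 2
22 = 22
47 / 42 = 1.12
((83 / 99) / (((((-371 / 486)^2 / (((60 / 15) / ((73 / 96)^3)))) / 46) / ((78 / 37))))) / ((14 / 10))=138294290515230720 / 152548818667553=906.56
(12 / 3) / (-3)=-4 / 3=-1.33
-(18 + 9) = -27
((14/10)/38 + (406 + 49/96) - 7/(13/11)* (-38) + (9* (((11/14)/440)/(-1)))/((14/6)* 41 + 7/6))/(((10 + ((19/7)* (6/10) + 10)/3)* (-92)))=-304558691293/615560073856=-0.49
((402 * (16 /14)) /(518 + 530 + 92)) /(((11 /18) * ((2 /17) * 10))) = 20502 /36575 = 0.56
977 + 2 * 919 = 2815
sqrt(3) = 1.73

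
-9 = -9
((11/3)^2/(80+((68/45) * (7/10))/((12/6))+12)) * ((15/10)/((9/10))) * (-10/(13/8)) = -1210000/811941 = -1.49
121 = 121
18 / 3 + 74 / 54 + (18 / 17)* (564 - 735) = -79723 / 459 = -173.69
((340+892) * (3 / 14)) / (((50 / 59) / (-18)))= -140184 / 25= -5607.36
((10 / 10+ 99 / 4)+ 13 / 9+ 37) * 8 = 4622 / 9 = 513.56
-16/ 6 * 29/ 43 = -232/ 129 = -1.80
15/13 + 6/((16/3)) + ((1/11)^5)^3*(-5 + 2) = 990007816151508975/434433809619227704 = 2.28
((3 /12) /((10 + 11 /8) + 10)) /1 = 2 /171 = 0.01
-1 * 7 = -7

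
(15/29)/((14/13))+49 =20089/406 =49.48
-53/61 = -0.87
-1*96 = -96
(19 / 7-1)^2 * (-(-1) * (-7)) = -144 / 7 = -20.57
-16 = -16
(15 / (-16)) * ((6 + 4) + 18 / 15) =-21 / 2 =-10.50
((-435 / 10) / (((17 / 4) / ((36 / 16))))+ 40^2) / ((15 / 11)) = 589787 / 510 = 1156.45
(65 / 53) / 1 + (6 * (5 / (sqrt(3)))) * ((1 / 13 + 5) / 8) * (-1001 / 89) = 65 / 53 - 12705 * sqrt(3) / 178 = -122.40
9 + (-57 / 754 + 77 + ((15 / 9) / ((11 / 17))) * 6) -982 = -7303871 / 8294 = -880.62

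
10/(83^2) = 10/6889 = 0.00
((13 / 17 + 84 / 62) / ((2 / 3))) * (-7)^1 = -23457 / 1054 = -22.26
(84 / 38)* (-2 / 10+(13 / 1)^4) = 315672 / 5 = 63134.40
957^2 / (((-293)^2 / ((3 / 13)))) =2747547 / 1116037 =2.46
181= 181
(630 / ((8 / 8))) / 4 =315 / 2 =157.50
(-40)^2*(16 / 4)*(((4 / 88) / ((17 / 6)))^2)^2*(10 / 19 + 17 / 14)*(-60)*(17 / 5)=-1440115200 / 9566853989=-0.15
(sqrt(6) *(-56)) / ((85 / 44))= -2464 *sqrt(6) / 85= -71.01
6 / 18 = 0.33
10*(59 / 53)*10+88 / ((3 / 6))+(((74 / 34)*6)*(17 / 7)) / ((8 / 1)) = 432267 / 1484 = 291.29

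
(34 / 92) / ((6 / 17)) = 289 / 276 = 1.05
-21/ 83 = -0.25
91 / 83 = 1.10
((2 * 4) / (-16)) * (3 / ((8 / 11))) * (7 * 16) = -231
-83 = -83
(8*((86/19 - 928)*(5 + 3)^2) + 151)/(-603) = 2993561/3819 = 783.86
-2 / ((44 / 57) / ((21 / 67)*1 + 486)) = -1857231 / 1474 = -1259.99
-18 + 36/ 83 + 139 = 10079/ 83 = 121.43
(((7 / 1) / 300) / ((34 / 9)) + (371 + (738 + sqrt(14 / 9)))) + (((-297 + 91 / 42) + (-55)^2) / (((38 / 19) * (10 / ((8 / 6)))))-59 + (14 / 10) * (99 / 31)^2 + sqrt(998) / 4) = sqrt(14) / 3 + sqrt(998) / 4 + 36649314409 / 29406600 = 1255.44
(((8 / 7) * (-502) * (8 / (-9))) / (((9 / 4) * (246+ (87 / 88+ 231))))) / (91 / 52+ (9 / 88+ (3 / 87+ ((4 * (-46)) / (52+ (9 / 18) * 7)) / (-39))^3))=8103254970732230639616 / 31682629755012516013517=0.26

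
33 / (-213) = -11 / 71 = -0.15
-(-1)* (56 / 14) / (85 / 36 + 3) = 144 / 193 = 0.75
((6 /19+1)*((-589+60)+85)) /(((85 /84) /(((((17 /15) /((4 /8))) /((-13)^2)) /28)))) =-888 /3211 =-0.28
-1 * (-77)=77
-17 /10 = -1.70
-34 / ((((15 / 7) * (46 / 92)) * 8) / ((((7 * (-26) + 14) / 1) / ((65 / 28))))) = 93296 / 325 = 287.06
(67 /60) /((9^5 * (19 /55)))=737 /13463172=0.00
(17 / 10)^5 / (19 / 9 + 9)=12778713 / 10000000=1.28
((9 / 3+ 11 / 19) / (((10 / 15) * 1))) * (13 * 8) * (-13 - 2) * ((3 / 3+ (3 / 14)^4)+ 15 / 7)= -1201525065 / 45619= -26338.26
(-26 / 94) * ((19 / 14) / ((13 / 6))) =-57 / 329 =-0.17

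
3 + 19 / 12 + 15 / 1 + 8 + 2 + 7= 439 / 12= 36.58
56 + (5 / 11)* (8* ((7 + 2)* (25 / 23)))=23168 / 253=91.57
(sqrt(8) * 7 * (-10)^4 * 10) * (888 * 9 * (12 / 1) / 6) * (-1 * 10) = -223776000000 * sqrt(2) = -316467054133.60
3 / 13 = 0.23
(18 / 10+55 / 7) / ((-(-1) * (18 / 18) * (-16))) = -0.60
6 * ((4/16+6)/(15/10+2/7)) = 21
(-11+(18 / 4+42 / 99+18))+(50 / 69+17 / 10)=54454 / 3795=14.35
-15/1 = -15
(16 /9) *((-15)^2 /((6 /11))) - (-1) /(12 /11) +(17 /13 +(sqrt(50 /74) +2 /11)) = 5 *sqrt(37) /37 +420843 /572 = 736.56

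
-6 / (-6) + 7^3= 344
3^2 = 9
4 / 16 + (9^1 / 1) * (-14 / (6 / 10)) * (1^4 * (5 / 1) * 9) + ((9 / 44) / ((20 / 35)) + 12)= -1660981 / 176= -9437.39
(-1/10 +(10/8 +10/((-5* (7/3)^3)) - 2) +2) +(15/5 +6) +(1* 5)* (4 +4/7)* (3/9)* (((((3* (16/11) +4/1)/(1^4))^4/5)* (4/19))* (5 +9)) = 125867272740173/5724923820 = 21985.84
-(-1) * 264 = 264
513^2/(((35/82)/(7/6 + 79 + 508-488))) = 2161582443/35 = 61759498.37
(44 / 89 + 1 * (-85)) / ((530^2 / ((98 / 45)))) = -122843 / 187500750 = -0.00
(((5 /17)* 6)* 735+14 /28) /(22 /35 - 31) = -1544095 /36142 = -42.72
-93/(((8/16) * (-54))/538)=16678/9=1853.11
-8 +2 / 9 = -70 / 9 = -7.78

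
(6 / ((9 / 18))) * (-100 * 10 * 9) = -108000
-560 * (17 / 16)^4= -2923235 / 4096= -713.68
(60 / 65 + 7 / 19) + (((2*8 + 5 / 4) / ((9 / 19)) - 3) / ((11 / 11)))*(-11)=-1085689 / 2964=-366.29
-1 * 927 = -927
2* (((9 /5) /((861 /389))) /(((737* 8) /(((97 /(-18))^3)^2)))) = 324026109917381 /47961544055040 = 6.76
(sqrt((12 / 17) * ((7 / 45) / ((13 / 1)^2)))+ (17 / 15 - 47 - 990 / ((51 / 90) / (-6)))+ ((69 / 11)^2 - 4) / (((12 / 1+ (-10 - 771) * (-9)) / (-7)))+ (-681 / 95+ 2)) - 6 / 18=2 * sqrt(1785) / 3315+ 2870424146591 / 275183403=10430.97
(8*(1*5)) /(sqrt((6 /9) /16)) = 80*sqrt(6) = 195.96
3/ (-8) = -3/ 8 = -0.38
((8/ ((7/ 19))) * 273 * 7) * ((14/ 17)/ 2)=290472/ 17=17086.59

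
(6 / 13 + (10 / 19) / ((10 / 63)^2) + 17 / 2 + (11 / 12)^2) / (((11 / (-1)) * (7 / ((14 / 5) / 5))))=-5458139 / 24453000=-0.22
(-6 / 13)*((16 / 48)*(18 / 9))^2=-8 / 39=-0.21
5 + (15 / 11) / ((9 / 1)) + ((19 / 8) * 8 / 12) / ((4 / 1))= 5.55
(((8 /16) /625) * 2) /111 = 1 /69375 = 0.00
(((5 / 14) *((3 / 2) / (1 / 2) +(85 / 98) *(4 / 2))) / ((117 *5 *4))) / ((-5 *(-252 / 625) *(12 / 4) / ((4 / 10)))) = 725 / 15169518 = 0.00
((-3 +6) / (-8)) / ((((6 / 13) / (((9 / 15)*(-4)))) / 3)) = 117 / 20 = 5.85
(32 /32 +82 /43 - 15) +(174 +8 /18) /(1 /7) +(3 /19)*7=8898037 /7353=1210.12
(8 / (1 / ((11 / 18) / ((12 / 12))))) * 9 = 44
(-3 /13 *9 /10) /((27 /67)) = -67 /130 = -0.52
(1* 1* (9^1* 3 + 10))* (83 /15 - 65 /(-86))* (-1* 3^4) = -18848.57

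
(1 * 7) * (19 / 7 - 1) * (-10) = -120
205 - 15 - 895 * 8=-6970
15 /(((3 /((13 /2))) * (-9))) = -65 /18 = -3.61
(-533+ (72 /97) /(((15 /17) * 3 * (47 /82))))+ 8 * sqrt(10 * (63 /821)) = -12138583 /22795+ 24 * sqrt(57470) /821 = -525.50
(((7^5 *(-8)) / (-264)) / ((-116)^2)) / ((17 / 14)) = 0.03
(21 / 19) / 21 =1 / 19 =0.05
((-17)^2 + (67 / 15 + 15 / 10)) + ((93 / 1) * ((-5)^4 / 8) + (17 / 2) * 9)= 916451 / 120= 7637.09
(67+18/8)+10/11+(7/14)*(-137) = 73/44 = 1.66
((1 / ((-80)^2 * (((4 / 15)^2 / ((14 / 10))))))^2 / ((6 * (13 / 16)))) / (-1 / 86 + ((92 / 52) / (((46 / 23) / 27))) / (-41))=-0.00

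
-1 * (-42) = 42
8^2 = 64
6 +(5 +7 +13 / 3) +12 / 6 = 73 / 3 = 24.33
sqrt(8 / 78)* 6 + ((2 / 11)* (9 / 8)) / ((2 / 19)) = 4* sqrt(39) / 13 + 171 / 88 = 3.86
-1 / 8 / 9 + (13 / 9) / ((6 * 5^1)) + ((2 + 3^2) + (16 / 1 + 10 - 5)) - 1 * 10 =23797 / 1080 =22.03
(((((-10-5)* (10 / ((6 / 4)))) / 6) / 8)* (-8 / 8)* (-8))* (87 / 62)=-725 / 31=-23.39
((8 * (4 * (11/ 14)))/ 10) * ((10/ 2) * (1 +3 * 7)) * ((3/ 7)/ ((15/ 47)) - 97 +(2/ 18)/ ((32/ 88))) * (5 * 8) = -1054860.99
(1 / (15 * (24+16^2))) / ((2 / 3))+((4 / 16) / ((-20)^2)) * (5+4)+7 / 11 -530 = -65216863 / 123200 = -529.36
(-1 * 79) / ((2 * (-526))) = 79 / 1052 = 0.08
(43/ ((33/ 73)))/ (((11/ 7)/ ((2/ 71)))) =43946/ 25773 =1.71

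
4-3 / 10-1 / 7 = 3.56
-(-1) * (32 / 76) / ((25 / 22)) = 176 / 475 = 0.37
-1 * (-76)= 76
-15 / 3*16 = -80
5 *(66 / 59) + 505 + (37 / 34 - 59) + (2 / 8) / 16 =29059531 / 64192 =452.70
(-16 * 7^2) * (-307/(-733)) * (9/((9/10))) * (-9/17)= 21661920/12461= 1738.38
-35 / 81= -0.43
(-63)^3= -250047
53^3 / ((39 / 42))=160329.08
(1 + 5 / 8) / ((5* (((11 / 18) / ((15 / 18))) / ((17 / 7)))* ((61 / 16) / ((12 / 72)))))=221 / 4697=0.05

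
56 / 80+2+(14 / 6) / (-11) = 821 / 330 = 2.49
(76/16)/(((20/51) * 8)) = 1.51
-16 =-16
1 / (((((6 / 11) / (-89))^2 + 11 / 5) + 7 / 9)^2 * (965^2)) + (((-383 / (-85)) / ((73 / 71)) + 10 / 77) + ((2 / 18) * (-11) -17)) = -36222283890791623652259734899 / 2642049551437295611509388260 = -13.71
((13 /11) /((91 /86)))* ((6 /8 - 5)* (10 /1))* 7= -3655 /11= -332.27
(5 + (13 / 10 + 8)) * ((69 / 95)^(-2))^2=2329487875 / 45334242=51.38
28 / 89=0.31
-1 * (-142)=142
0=0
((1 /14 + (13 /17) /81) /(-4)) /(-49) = 1559 /3778488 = 0.00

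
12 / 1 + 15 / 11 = 147 / 11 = 13.36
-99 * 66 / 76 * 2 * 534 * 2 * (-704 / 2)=1228182912 / 19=64641205.89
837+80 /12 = 2531 /3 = 843.67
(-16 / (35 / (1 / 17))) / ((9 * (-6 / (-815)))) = -1304 / 3213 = -0.41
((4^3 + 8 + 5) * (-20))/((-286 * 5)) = 14/13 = 1.08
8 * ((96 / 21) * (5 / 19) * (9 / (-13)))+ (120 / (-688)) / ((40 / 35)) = -8107305 / 1189552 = -6.82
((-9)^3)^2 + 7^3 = 531784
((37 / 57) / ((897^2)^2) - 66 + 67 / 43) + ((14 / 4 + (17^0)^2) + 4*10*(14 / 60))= -160607853272843941 / 3173533441402662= -50.61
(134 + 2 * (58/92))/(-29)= -3111/667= -4.66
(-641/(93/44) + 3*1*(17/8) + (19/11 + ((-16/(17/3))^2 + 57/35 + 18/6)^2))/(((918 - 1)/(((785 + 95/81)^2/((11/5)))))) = -11577300974599942397440/277076349944393769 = -41783.79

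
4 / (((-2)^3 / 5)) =-2.50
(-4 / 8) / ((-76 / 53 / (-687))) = -36411 / 152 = -239.55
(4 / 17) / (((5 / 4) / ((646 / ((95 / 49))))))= 1568 / 25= 62.72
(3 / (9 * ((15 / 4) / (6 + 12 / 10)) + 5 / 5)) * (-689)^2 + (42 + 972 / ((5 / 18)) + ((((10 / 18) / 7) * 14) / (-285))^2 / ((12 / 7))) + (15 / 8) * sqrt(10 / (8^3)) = 15 * sqrt(5) / 128 + 7017155585399 / 27632745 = 253943.75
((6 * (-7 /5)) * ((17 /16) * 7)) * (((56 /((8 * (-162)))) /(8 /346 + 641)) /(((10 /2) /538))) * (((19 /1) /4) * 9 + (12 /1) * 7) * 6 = 45859374743 /133076400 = 344.61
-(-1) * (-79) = -79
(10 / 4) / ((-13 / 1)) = -0.19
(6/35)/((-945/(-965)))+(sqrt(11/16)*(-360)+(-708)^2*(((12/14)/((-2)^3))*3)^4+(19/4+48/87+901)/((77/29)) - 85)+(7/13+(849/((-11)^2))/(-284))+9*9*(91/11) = 1212034324746967/193068635760 - 90*sqrt(11) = 5979.24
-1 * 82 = -82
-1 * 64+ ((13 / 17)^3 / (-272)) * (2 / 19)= -812494485 / 12695192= -64.00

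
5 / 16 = 0.31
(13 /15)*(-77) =-1001 /15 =-66.73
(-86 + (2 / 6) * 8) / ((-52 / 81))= 3375 / 26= 129.81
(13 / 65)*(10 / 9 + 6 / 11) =164 / 495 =0.33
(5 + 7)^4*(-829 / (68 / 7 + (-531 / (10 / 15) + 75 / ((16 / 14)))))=962648064 / 40385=23836.77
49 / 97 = 0.51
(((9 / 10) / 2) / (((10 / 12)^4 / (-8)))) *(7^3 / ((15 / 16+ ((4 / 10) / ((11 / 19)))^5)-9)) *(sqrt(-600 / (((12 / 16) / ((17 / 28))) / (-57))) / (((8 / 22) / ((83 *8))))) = 53784578354411520 *sqrt(13566) / 63655921687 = 98411276.23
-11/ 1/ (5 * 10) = -11/ 50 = -0.22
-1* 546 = -546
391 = 391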